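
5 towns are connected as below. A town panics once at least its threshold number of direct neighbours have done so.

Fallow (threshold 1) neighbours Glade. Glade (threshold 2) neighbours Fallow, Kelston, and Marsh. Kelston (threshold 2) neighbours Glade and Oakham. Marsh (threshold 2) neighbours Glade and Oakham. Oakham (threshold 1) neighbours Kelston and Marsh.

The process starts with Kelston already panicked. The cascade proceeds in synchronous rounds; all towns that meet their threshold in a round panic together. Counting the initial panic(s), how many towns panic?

2

Round 1 — Kelston panics (initial).
Round 2 — checking thresholds:
  Glade: 1 of 3 neighbours < 2, below threshold.
  Oakham: 1 of 2 neighbours ≥ 1, panics.
Round 3 — no new panics; cascade stops.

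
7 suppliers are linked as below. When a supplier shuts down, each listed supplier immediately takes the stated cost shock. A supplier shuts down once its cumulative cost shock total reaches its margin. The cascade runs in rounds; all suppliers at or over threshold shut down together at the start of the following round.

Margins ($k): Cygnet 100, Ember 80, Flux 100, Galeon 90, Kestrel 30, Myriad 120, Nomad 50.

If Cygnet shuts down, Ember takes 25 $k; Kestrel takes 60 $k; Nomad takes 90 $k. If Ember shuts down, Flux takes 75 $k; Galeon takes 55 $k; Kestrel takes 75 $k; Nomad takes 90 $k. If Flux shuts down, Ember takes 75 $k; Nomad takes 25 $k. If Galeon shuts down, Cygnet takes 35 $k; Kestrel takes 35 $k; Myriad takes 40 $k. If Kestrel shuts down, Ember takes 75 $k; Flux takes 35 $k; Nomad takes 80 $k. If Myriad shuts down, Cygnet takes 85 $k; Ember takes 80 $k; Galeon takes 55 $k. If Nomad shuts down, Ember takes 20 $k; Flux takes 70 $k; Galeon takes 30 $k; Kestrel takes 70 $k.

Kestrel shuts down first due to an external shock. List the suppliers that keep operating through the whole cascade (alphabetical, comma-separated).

Round 1 — Kestrel shuts down (initial).
  Ember: +75 → 75 < 80
  Flux: +35 → 35 < 100
  Nomad: +80 → 80 ≥ 50
Round 2 — Nomad shuts down.
  Ember: +20 → 95 ≥ 80
  Flux: +70 → 105 ≥ 100
  Galeon: +30 → 30 < 90
Round 3 — Ember, Flux shut down.
  Galeon: +55 → 85 < 90
No further shutdowns.

Cygnet, Galeon, Myriad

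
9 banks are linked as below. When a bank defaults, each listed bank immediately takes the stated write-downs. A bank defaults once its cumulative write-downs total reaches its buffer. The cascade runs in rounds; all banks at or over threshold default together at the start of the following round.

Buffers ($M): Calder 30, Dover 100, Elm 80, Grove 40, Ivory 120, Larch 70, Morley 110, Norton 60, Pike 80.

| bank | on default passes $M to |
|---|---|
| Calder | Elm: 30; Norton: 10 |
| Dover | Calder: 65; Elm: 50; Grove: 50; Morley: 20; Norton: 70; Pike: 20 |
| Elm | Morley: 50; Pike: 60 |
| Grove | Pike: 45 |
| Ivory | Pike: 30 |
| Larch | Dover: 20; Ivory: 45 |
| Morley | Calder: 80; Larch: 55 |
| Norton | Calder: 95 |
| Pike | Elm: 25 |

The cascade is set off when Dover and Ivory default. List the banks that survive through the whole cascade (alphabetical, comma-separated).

Larch, Morley

Round 1 — Dover, Ivory default (initial).
  Calder: +65 → 65 ≥ 30
  Elm: +50 → 50 < 80
  Grove: +50 → 50 ≥ 40
  Morley: +20 → 20 < 110
  Norton: +70 → 70 ≥ 60
  Pike: +20+30 → 50 < 80
Round 2 — Calder, Grove, Norton default.
  Elm: +30 → 80 ≥ 80
  Pike: +45 → 95 ≥ 80
Round 3 — Elm, Pike default.
  Morley: +50 → 70 < 110
No further defaults.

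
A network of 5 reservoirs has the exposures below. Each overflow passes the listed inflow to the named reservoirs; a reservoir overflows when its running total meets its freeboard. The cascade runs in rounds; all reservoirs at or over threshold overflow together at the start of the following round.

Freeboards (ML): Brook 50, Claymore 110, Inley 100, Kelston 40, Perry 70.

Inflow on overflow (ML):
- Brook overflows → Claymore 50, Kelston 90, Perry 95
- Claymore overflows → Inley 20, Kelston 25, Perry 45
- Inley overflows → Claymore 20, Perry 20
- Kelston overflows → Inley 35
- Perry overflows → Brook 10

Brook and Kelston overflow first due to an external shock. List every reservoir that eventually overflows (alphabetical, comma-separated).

Round 1 — Brook, Kelston overflow (initial).
  Claymore: +50 → 50 < 110
  Inley: +35 → 35 < 100
  Perry: +95 → 95 ≥ 70
Round 2 — Perry overflows.
No further overflows.

Brook, Kelston, Perry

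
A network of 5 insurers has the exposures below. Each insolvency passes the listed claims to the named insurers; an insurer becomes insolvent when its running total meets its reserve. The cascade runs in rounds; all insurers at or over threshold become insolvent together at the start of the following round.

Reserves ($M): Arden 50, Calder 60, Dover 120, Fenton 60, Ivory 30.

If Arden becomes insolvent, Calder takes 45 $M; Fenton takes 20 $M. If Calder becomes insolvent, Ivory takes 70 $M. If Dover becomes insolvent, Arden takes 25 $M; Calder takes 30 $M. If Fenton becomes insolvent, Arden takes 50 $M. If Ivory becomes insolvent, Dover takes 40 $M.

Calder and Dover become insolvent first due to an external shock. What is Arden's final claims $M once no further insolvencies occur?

Round 1 — Calder, Dover become insolvent (initial).
  Arden: +25 → 25 < 50
  Ivory: +70 → 70 ≥ 30
Round 2 — Ivory becomes insolvent.
No further insolvencies.

25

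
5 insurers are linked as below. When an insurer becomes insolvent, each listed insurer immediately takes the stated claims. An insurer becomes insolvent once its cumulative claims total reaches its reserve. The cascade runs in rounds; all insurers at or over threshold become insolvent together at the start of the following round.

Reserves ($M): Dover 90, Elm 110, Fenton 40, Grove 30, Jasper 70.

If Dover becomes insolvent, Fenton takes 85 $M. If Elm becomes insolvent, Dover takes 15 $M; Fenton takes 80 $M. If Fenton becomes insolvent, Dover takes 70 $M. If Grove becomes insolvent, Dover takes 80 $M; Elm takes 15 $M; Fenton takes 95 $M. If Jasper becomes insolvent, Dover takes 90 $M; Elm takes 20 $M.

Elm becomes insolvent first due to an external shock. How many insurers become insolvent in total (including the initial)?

Round 1 — Elm becomes insolvent (initial).
  Dover: +15 → 15 < 90
  Fenton: +80 → 80 ≥ 40
Round 2 — Fenton becomes insolvent.
  Dover: +70 → 85 < 90
No further insolvencies.

2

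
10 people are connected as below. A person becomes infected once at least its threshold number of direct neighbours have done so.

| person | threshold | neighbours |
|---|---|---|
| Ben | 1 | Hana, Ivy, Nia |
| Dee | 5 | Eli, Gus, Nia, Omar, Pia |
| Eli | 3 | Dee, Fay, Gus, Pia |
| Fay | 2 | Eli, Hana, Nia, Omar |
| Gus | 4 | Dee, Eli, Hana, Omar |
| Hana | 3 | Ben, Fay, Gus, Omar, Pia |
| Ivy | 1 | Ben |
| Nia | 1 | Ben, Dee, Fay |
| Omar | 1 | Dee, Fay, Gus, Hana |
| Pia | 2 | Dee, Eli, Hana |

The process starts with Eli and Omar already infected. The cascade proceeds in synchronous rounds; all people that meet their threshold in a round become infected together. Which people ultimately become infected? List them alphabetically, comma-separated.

Ben, Eli, Fay, Hana, Ivy, Nia, Omar, Pia

Round 1 — Eli, Omar become infected (initial).
Round 2 — checking thresholds:
  Dee: 2 of 5 neighbours < 5, below threshold.
  Fay: 2 of 4 neighbours ≥ 2, becomes infected.
  Gus: 2 of 4 neighbours < 4, below threshold.
  Hana: 1 of 5 neighbours < 3, below threshold.
  Pia: 1 of 3 neighbours < 2, below threshold.
Round 3 — checking thresholds:
  Dee: 2 of 5 neighbours < 5, below threshold.
  Gus: 2 of 4 neighbours < 4, below threshold.
  Hana: 2 of 5 neighbours < 3, below threshold.
  Nia: 1 of 3 neighbours ≥ 1, becomes infected.
  Pia: 1 of 3 neighbours < 2, below threshold.
Round 4 — checking thresholds:
  Ben: 1 of 3 neighbours ≥ 1, becomes infected.
  Dee: 3 of 5 neighbours < 5, below threshold.
  Gus: 2 of 4 neighbours < 4, below threshold.
  Hana: 2 of 5 neighbours < 3, below threshold.
  Pia: 1 of 3 neighbours < 2, below threshold.
Round 5 — checking thresholds:
  Dee: 3 of 5 neighbours < 5, below threshold.
  Gus: 2 of 4 neighbours < 4, below threshold.
  Hana: 3 of 5 neighbours ≥ 3, becomes infected.
  Ivy: 1 of 1 neighbours ≥ 1, becomes infected.
  Pia: 1 of 3 neighbours < 2, below threshold.
Round 6 — checking thresholds:
  Dee: 3 of 5 neighbours < 5, below threshold.
  Gus: 3 of 4 neighbours < 4, below threshold.
  Pia: 2 of 3 neighbours ≥ 2, becomes infected.
Round 7 — no new infections; cascade stops.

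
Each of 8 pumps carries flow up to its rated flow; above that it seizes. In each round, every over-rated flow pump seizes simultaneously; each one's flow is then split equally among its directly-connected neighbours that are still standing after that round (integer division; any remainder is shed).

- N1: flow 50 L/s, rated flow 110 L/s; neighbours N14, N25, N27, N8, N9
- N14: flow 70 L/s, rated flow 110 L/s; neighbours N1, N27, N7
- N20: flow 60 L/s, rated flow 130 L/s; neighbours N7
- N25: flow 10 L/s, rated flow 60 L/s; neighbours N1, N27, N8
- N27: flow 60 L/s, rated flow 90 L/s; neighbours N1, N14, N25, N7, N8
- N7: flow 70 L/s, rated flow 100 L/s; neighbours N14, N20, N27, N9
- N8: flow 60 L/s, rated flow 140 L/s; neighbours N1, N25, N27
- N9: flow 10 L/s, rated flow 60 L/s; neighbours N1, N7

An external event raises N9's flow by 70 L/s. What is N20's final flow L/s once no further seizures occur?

Round 1 — N9 at 80 > 60. N9 seizes.
  N9 sheds 80 L/s to N1, N7: 40 each.
    N1: 50+40 = 90 ≤ 110
    N7: 70+40 = 110 > 100
Round 2 — N7 seizes.
  N7 sheds 110 L/s to N14, N20, N27: 36 each (2 lost).
    N14: 70+36 = 106 ≤ 110
    N20: 60+36 = 96 ≤ 130
    N27: 60+36 = 96 > 90
Round 3 — N27 seizes.
  N27 sheds 96 L/s to N1, N14, N25, N8: 24 each.
    N1: 90+24 = 114 > 110
    N14: 106+24 = 130 > 110
    N25: 10+24 = 34 ≤ 60
    N8: 60+24 = 84 ≤ 140
Round 4 — N1, N14 seize.
  N1 sheds 114 L/s to N25, N8: 57 each.
    N25: 34+57 = 91 > 60
    N8: 84+57 = 141 > 140
  N14 sheds 130 L/s: no online neighbours, lost.
Round 5 — N25, N8 seize.
  N25 sheds 91 L/s: no online neighbours, lost.
  N8 sheds 141 L/s: no online neighbours, lost.
No further seizures.

96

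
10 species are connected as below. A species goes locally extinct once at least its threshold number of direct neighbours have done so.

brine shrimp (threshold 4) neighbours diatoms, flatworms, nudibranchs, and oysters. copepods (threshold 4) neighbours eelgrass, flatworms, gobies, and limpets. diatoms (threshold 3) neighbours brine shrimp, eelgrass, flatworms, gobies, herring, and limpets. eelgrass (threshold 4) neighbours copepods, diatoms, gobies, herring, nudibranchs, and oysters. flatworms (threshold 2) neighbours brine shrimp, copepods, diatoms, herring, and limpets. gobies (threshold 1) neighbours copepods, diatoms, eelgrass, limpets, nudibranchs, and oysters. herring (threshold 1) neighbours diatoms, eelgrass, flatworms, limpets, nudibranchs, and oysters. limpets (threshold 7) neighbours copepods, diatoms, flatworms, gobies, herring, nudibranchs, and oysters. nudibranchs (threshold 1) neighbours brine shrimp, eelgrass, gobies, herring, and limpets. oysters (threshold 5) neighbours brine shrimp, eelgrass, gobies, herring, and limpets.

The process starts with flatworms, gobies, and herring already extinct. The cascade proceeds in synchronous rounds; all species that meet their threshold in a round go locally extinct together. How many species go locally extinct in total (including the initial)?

Round 1 — flatworms, gobies, herring go locally extinct (initial).
Round 2 — checking thresholds:
  brine shrimp: 1 of 4 neighbours < 4, holds.
  copepods: 2 of 4 neighbours < 4, holds.
  diatoms: 3 of 6 neighbours ≥ 3, goes locally extinct.
  eelgrass: 2 of 6 neighbours < 4, holds.
  limpets: 3 of 7 neighbours < 7, holds.
  nudibranchs: 2 of 5 neighbours ≥ 1, goes locally extinct.
  oysters: 2 of 5 neighbours < 5, holds.
Round 3 — checking thresholds:
  brine shrimp: 3 of 4 neighbours < 4, holds.
  copepods: 2 of 4 neighbours < 4, holds.
  eelgrass: 4 of 6 neighbours ≥ 4, goes locally extinct.
  limpets: 5 of 7 neighbours < 7, holds.
  oysters: 2 of 5 neighbours < 5, holds.
Round 4 — no new extinctions; cascade stops.

6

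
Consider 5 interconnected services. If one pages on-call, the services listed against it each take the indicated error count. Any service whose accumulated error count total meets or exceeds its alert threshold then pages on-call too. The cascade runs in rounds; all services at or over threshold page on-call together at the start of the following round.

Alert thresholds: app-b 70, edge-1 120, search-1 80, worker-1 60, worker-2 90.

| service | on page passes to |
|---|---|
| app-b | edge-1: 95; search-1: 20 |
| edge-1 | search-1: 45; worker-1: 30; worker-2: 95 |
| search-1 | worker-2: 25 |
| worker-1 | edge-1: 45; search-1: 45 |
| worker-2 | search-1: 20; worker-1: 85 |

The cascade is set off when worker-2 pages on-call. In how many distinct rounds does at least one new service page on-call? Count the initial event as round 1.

Round 1 — worker-2 pages on-call (initial).
  search-1: +20 → 20 < 80
  worker-1: +85 → 85 ≥ 60
Round 2 — worker-1 pages on-call.
  edge-1: +45 → 45 < 120
  search-1: +45 → 65 < 80
No further pages.

2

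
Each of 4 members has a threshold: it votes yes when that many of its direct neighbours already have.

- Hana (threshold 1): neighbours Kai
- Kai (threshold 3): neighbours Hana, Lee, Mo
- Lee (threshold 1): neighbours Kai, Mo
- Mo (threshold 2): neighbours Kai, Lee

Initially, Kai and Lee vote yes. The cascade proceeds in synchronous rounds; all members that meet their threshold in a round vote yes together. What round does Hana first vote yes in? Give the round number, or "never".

2

Round 1 — Kai, Lee vote yes (initial).
Round 2 — checking thresholds:
  Hana: 1 of 1 neighbours ≥ 1, votes yes.
  Mo: 2 of 2 neighbours ≥ 2, votes yes.
Round 3 — no new yes votes; cascade stops.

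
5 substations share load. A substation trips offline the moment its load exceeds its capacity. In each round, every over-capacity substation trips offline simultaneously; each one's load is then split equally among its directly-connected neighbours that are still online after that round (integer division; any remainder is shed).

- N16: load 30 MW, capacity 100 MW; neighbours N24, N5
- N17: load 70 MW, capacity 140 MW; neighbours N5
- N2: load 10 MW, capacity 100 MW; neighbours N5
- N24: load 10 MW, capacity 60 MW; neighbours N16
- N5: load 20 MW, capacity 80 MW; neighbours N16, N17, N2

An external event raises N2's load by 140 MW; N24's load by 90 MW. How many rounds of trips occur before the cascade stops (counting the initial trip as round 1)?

3

Round 1 — N2 at 150 > 100; N24 at 100 > 60. N2, N24 trip offline.
  N2 sheds 150 MW to N5: 150 each.
    N5: 20+150 = 170 > 80
  N24 sheds 100 MW to N16: 100 each.
    N16: 30+100 = 130 > 100
Round 2 — N16, N5 trip offline.
  N16 sheds 130 MW: no online neighbours, lost.
  N5 sheds 170 MW to N17: 170 each.
    N17: 70+170 = 240 > 140
Round 3 — N17 trips offline.
  N17 sheds 240 MW: no online neighbours, lost.
No further trips.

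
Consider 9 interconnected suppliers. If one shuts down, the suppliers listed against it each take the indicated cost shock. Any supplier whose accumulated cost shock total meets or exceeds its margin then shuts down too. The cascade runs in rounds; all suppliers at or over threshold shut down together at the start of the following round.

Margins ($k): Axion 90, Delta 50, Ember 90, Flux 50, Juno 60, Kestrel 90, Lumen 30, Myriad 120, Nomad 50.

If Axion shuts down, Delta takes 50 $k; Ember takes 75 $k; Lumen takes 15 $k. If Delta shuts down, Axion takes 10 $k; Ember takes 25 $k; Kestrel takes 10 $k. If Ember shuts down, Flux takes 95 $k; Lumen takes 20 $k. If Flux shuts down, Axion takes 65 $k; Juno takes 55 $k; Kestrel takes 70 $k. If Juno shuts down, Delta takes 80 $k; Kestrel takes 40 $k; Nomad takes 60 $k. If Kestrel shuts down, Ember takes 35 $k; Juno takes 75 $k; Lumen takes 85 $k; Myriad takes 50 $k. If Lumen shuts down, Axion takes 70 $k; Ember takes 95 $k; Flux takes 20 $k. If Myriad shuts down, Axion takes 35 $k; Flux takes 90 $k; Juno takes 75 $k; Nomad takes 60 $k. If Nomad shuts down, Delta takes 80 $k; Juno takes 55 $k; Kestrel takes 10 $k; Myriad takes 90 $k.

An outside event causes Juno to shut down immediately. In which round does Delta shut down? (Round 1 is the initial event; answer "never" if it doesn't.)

Round 1 — Juno shuts down (initial).
  Delta: +80 → 80 ≥ 50
  Kestrel: +40 → 40 < 90
  Nomad: +60 → 60 ≥ 50
Round 2 — Delta, Nomad shut down.
  Axion: +10 → 10 < 90
  Ember: +25 → 25 < 90
  Kestrel: +10+10 → 60 < 90
  Myriad: +90 → 90 < 120
No further shutdowns.

2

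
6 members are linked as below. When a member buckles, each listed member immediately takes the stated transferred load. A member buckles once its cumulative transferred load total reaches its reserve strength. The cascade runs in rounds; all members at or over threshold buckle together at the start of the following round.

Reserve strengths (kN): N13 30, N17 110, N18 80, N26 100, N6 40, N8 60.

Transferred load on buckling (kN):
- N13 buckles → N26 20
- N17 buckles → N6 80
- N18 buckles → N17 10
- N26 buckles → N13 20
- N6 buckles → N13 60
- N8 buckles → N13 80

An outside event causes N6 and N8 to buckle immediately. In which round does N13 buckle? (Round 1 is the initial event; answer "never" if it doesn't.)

2

Round 1 — N6, N8 buckle (initial).
  N13: +60+80 → 140 ≥ 30
Round 2 — N13 buckles.
  N26: +20 → 20 < 100
No further bucklings.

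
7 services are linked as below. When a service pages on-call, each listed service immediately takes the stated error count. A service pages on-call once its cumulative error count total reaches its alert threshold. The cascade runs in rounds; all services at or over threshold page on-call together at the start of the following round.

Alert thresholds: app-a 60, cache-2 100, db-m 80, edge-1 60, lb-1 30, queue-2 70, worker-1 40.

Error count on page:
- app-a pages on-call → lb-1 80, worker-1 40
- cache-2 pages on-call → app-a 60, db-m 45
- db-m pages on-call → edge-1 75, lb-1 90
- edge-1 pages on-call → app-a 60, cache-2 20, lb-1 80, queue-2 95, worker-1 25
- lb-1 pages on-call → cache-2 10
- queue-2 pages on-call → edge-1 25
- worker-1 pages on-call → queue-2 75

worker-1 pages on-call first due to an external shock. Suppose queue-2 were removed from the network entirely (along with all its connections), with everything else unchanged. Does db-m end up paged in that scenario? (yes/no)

With queue-2 removed:
Round 1 — worker-1 pages on-call (initial).
No further pages.

no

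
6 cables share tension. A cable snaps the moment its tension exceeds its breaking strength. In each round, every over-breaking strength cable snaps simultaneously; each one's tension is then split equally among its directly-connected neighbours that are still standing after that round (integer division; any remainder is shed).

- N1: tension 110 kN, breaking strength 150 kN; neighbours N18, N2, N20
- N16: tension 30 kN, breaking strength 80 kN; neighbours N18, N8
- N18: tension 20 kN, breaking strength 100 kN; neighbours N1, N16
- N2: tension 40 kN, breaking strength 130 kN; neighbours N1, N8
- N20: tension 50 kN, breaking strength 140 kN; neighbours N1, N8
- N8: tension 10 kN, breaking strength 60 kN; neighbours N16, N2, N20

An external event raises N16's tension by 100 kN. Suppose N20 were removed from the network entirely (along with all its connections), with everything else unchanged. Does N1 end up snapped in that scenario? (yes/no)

no

With N20 removed:
Round 1 — N16 at 130 > 80. N16 snaps.
  N16 sheds 130 kN to N18, N8: 65 each.
    N18: 20+65 = 85 ≤ 100
    N8: 10+65 = 75 > 60
Round 2 — N8 snaps.
  N8 sheds 75 kN to N2: 75 each.
    N2: 40+75 = 115 ≤ 130
No further breaks.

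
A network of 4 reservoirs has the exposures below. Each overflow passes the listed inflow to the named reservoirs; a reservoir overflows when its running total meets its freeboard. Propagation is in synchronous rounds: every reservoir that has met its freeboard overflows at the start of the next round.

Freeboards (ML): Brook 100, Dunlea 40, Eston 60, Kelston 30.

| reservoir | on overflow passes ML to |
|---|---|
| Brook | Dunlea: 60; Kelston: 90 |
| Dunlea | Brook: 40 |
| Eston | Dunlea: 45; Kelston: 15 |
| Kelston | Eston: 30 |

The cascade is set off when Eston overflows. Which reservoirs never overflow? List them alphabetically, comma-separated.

Brook, Kelston

Round 1 — Eston overflows (initial).
  Dunlea: +45 → 45 ≥ 40
  Kelston: +15 → 15 < 30
Round 2 — Dunlea overflows.
  Brook: +40 → 40 < 100
No further overflows.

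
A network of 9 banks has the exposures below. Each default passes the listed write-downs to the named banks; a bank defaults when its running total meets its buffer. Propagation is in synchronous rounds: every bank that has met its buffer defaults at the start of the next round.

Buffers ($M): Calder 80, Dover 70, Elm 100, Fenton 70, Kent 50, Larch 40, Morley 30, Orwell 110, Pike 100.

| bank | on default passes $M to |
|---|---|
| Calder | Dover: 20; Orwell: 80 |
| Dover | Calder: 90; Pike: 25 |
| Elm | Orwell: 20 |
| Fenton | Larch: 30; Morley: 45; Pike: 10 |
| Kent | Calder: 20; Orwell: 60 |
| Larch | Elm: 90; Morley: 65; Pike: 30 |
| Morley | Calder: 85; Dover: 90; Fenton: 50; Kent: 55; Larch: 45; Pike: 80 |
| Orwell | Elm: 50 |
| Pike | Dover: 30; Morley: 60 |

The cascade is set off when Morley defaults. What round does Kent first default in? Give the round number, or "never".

Round 1 — Morley defaults (initial).
  Calder: +85 → 85 ≥ 80
  Dover: +90 → 90 ≥ 70
  Fenton: +50 → 50 < 70
  Kent: +55 → 55 ≥ 50
  Larch: +45 → 45 ≥ 40
  Pike: +80 → 80 < 100
Round 2 — Calder, Dover, Kent, Larch default.
  Elm: +90 → 90 < 100
  Orwell: +80+60 → 140 ≥ 110
  Pike: +25+30 → 135 ≥ 100
Round 3 — Orwell, Pike default.
  Elm: +50 → 140 ≥ 100
Round 4 — Elm defaults.
No further defaults.

2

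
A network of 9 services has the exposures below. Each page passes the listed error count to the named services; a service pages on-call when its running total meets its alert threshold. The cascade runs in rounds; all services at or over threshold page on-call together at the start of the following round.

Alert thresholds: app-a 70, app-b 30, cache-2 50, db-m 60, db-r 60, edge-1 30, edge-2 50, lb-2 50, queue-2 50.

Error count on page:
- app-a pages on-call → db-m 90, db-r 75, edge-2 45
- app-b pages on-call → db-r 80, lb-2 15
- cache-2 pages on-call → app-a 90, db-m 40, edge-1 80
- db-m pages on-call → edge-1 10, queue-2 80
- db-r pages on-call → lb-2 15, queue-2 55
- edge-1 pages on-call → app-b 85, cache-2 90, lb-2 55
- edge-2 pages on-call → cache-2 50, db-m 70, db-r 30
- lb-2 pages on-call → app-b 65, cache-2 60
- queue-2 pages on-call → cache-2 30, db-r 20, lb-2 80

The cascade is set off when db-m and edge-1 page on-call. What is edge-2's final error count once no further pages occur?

Round 1 — db-m, edge-1 page on-call (initial).
  app-b: +85 → 85 ≥ 30
  cache-2: +90 → 90 ≥ 50
  lb-2: +55 → 55 ≥ 50
  queue-2: +80 → 80 ≥ 50
Round 2 — app-b, cache-2, lb-2, queue-2 page on-call.
  app-a: +90 → 90 ≥ 70
  db-r: +80+20 → 100 ≥ 60
Round 3 — app-a, db-r page on-call.
  edge-2: +45 → 45 < 50
No further pages.

45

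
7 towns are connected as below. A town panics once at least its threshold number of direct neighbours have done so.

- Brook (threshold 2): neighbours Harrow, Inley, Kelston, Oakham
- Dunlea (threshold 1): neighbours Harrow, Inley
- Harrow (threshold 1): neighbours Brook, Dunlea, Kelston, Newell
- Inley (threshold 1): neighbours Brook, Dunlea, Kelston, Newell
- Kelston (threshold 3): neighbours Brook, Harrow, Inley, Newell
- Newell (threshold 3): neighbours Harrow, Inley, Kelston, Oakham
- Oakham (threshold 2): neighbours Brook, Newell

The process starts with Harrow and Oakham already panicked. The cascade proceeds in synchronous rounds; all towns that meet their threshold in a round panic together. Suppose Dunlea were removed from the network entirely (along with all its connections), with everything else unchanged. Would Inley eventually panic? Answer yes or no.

yes

With Dunlea removed:
Round 1 — Harrow, Oakham panic (initial).
Round 2 — checking thresholds:
  Brook: 2 of 4 neighbours ≥ 2, panics.
  Kelston: 1 of 4 neighbours < 3, holds.
  Newell: 2 of 4 neighbours < 3, holds.
Round 3 — checking thresholds:
  Inley: 1 of 3 neighbours ≥ 1, panics.
  Kelston: 2 of 4 neighbours < 3, holds.
  Newell: 2 of 4 neighbours < 3, holds.
Round 4 — checking thresholds:
  Kelston: 3 of 4 neighbours ≥ 3, panics.
  Newell: 3 of 4 neighbours ≥ 3, panics.
Round 5 — no new panics; cascade stops.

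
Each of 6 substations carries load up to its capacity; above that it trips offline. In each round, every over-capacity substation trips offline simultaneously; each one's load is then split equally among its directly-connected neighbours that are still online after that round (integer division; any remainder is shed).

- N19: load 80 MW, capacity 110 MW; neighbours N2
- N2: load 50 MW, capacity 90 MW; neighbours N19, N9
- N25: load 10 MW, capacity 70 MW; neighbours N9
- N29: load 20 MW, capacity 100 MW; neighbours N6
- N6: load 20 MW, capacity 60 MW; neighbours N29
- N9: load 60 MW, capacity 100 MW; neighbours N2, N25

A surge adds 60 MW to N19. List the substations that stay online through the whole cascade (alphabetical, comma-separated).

Round 1 — N19 at 140 > 110. N19 trips offline.
  N19 sheds 140 MW to N2: 140 each.
    N2: 50+140 = 190 > 90
Round 2 — N2 trips offline.
  N2 sheds 190 MW to N9: 190 each.
    N9: 60+190 = 250 > 100
Round 3 — N9 trips offline.
  N9 sheds 250 MW to N25: 250 each.
    N25: 10+250 = 260 > 70
Round 4 — N25 trips offline.
  N25 sheds 260 MW: no online neighbours, lost.
No further trips.

N29, N6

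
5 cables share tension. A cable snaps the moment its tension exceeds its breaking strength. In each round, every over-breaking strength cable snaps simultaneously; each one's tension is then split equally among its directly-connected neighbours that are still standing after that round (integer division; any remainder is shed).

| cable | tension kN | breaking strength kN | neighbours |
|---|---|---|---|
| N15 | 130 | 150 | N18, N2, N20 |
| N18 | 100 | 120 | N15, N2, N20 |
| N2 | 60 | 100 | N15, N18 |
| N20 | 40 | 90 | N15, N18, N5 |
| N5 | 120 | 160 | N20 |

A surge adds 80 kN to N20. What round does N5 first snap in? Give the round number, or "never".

never

Round 1 — N20 at 120 > 90. N20 snaps.
  N20 sheds 120 kN to N15, N18, N5: 40 each.
    N15: 130+40 = 170 > 150
    N18: 100+40 = 140 > 120
    N5: 120+40 = 160 ≤ 160
Round 2 — N15, N18 snap.
  N15 sheds 170 kN to N2: 170 each.
    N2: 60+170 = 230 > 100
  N18 sheds 140 kN to N2: 140 each.
    N2: 230+140 = 370 > 100
Round 3 — N2 snaps.
  N2 sheds 370 kN: no online neighbours, lost.
No further breaks.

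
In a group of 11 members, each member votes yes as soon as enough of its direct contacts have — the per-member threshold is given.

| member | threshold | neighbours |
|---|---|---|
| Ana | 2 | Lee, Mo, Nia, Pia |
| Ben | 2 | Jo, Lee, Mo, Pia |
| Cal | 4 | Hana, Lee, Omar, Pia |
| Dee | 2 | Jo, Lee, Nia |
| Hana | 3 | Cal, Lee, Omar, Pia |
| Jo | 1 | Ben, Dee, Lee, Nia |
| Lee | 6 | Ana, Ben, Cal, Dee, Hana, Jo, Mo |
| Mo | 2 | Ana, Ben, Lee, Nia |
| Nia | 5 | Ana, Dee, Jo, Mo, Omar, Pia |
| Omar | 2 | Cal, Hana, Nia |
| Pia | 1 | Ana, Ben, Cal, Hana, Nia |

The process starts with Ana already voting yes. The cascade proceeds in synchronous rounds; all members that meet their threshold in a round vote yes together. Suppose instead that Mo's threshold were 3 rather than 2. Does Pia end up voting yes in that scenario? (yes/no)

With Mo's threshold at 3:
Round 1 — Ana votes yes (initial).
Round 2 — checking thresholds:
  Lee: 1 of 7 neighbours < 6, below threshold.
  Mo: 1 of 4 neighbours < 3, below threshold.
  Nia: 1 of 6 neighbours < 5, below threshold.
  Pia: 1 of 5 neighbours ≥ 1, votes yes.
Round 3 — no new yes votes; cascade stops.

yes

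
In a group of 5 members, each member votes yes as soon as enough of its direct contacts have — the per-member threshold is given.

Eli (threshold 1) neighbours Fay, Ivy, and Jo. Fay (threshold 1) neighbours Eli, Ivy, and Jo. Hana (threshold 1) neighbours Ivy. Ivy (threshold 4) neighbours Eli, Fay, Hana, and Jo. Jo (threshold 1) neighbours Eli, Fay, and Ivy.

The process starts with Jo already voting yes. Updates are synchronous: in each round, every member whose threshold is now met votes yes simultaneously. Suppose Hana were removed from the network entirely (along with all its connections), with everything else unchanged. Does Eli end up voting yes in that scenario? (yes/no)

yes

With Hana removed:
Round 1 — Jo votes yes (initial).
Round 2 — checking thresholds:
  Eli: 1 of 3 neighbours ≥ 1, votes yes.
  Fay: 1 of 3 neighbours ≥ 1, votes yes.
  Ivy: 1 of 3 neighbours < 4, below threshold.
Round 3 — no new yes votes; cascade stops.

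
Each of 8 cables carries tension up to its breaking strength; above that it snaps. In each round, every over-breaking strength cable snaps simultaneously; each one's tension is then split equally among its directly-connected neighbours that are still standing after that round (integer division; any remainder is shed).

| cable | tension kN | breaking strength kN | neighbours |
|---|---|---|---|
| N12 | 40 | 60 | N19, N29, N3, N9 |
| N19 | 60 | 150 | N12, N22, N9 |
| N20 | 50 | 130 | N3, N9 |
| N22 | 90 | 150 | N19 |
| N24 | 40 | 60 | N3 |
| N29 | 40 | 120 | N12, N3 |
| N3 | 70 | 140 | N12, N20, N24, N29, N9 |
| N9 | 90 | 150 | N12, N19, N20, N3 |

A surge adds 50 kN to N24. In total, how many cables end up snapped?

7

Round 1 — N24 at 90 > 60. N24 snaps.
  N24 sheds 90 kN to N3: 90 each.
    N3: 70+90 = 160 > 140
Round 2 — N3 snaps.
  N3 sheds 160 kN to N12, N20, N29, N9: 40 each.
    N12: 40+40 = 80 > 60
    N20: 50+40 = 90 ≤ 130
    N29: 40+40 = 80 ≤ 120
    N9: 90+40 = 130 ≤ 150
Round 3 — N12 snaps.
  N12 sheds 80 kN to N19, N29, N9: 26 each (2 lost).
    N19: 60+26 = 86 ≤ 150
    N29: 80+26 = 106 ≤ 120
    N9: 130+26 = 156 > 150
Round 4 — N9 snaps.
  N9 sheds 156 kN to N19, N20: 78 each.
    N19: 86+78 = 164 > 150
    N20: 90+78 = 168 > 130
Round 5 — N19, N20 snap.
  N19 sheds 164 kN to N22: 164 each.
    N22: 90+164 = 254 > 150
  N20 sheds 168 kN: no online neighbours, lost.
Round 6 — N22 snaps.
  N22 sheds 254 kN: no online neighbours, lost.
No further breaks.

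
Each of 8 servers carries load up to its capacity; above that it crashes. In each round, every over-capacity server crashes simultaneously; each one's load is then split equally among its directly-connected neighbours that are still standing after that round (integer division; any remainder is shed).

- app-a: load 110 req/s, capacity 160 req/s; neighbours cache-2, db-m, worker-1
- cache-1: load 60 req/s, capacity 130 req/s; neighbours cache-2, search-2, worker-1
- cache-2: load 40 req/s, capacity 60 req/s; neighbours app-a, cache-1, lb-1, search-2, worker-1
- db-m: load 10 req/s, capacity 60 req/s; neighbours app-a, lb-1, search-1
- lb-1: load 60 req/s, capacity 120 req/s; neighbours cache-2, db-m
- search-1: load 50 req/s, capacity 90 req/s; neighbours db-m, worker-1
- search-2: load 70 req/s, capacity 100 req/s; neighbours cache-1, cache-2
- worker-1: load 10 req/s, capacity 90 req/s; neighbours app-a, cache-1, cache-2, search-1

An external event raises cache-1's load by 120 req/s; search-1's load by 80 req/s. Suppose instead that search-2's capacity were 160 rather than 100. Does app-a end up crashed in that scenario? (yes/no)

yes

With search-2's capacity at 160:
Round 1 — cache-1 at 180 > 130; search-1 at 130 > 90. cache-1, search-1 crash.
  cache-1 sheds 180 req/s to cache-2, search-2, worker-1: 60 each.
    cache-2: 40+60 = 100 > 60
    search-2: 70+60 = 130 ≤ 160
    worker-1: 10+60 = 70 ≤ 90
  search-1 sheds 130 req/s to db-m, worker-1: 65 each.
    db-m: 10+65 = 75 > 60
    worker-1: 70+65 = 135 > 90
Round 2 — cache-2, db-m, worker-1 crash.
  cache-2 sheds 100 req/s to app-a, lb-1, search-2: 33 each (1 lost).
    app-a: 110+33 = 143 ≤ 160
    lb-1: 60+33 = 93 ≤ 120
    search-2: 130+33 = 163 > 160
  db-m sheds 75 req/s to app-a, lb-1: 37 each (1 lost).
    app-a: 143+37 = 180 > 160
    lb-1: 93+37 = 130 > 120
  worker-1 sheds 135 req/s to app-a: 135 each.
    app-a: 180+135 = 315 > 160
Round 3 — app-a, lb-1, search-2 crash.
  app-a sheds 315 req/s: no online neighbours, lost.
  lb-1 sheds 130 req/s: no online neighbours, lost.
  search-2 sheds 163 req/s: no online neighbours, lost.
No further crashes.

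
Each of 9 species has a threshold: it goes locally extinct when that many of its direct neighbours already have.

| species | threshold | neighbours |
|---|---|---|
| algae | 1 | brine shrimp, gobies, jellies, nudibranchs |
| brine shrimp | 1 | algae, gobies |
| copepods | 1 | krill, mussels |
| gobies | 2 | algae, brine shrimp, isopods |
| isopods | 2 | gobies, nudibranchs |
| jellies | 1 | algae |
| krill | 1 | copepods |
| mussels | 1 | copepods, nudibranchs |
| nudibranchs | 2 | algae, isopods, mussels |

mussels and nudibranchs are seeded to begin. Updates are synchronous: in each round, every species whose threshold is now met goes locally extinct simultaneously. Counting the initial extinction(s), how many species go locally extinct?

9

Round 1 — mussels, nudibranchs go locally extinct (initial).
Round 2 — checking thresholds:
  algae: 1 of 4 neighbours ≥ 1, goes locally extinct.
  copepods: 1 of 2 neighbours ≥ 1, goes locally extinct.
  isopods: 1 of 2 neighbours < 2, not yet.
Round 3 — checking thresholds:
  brine shrimp: 1 of 2 neighbours ≥ 1, goes locally extinct.
  gobies: 1 of 3 neighbours < 2, not yet.
  isopods: 1 of 2 neighbours < 2, not yet.
  jellies: 1 of 1 neighbours ≥ 1, goes locally extinct.
  krill: 1 of 1 neighbours ≥ 1, goes locally extinct.
Round 4 — checking thresholds:
  gobies: 2 of 3 neighbours ≥ 2, goes locally extinct.
  isopods: 1 of 2 neighbours < 2, not yet.
Round 5 — checking thresholds:
  isopods: 2 of 2 neighbours ≥ 2, goes locally extinct.
Round 6 — no new extinctions; cascade stops.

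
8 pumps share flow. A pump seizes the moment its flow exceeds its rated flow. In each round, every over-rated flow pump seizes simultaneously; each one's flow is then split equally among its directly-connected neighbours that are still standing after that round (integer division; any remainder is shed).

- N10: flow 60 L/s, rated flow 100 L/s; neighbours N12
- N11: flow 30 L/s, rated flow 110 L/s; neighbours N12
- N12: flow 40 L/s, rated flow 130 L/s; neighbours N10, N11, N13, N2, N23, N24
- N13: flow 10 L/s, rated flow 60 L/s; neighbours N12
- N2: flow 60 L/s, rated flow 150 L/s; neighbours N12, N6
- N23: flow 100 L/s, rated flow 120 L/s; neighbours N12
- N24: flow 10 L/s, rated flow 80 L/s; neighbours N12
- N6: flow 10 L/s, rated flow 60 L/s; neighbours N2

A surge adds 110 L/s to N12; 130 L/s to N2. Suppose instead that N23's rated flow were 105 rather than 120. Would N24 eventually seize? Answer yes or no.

no

With N23's rated flow at 105:
Round 1 — N12 at 150 > 130; N2 at 190 > 150. N12, N2 seize.
  N12 sheds 150 L/s to N10, N11, N13, N23, N24: 30 each.
    N10: 60+30 = 90 ≤ 100
    N11: 30+30 = 60 ≤ 110
    N13: 10+30 = 40 ≤ 60
    N23: 100+30 = 130 > 105
    N24: 10+30 = 40 ≤ 80
  N2 sheds 190 L/s to N6: 190 each.
    N6: 10+190 = 200 > 60
Round 2 — N23, N6 seize.
  N23 sheds 130 L/s: no online neighbours, lost.
  N6 sheds 200 L/s: no online neighbours, lost.
No further seizures.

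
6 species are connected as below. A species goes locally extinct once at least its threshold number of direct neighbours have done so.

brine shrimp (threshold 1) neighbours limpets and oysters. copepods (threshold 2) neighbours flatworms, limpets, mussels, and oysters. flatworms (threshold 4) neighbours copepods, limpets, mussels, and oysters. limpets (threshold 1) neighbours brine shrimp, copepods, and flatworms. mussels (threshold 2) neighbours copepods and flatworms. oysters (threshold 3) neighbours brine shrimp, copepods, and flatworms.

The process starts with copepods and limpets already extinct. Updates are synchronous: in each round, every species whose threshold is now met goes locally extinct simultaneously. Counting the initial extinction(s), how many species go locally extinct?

3

Round 1 — copepods, limpets go locally extinct (initial).
Round 2 — checking thresholds:
  brine shrimp: 1 of 2 neighbours ≥ 1, goes locally extinct.
  flatworms: 2 of 4 neighbours < 4, below threshold.
  mussels: 1 of 2 neighbours < 2, below threshold.
  oysters: 1 of 3 neighbours < 3, below threshold.
Round 3 — no new extinctions; cascade stops.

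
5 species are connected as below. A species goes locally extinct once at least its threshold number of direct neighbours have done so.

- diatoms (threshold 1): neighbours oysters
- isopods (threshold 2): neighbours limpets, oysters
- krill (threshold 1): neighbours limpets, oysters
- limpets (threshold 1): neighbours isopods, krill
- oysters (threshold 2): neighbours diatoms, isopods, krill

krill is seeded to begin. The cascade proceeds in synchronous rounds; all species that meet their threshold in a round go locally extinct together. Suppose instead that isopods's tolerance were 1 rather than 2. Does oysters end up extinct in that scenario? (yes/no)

With isopods's tolerance at 1:
Round 1 — krill goes locally extinct (initial).
Round 2 — checking thresholds:
  limpets: 1 of 2 neighbours ≥ 1, goes locally extinct.
  oysters: 1 of 3 neighbours < 2, below threshold.
Round 3 — checking thresholds:
  isopods: 1 of 2 neighbours ≥ 1, goes locally extinct.
  oysters: 1 of 3 neighbours < 2, below threshold.
Round 4 — checking thresholds:
  oysters: 2 of 3 neighbours ≥ 2, goes locally extinct.
Round 5 — checking thresholds:
  diatoms: 1 of 1 neighbours ≥ 1, goes locally extinct.
Round 6 — no new extinctions; cascade stops.

yes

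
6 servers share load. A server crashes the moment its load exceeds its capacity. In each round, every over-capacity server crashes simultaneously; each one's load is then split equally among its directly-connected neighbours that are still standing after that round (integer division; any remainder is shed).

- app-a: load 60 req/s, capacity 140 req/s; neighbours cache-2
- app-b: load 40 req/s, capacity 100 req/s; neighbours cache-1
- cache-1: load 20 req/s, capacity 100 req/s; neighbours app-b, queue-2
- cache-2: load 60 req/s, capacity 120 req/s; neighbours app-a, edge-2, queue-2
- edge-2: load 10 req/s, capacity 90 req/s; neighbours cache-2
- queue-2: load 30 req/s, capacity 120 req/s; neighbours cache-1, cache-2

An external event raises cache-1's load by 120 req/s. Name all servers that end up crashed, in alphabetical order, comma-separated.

Round 1 — cache-1 at 140 > 100. cache-1 crashes.
  cache-1 sheds 140 req/s to app-b, queue-2: 70 each.
    app-b: 40+70 = 110 > 100
    queue-2: 30+70 = 100 ≤ 120
Round 2 — app-b crashes.
  app-b sheds 110 req/s: no online neighbours, lost.
No further crashes.

app-b, cache-1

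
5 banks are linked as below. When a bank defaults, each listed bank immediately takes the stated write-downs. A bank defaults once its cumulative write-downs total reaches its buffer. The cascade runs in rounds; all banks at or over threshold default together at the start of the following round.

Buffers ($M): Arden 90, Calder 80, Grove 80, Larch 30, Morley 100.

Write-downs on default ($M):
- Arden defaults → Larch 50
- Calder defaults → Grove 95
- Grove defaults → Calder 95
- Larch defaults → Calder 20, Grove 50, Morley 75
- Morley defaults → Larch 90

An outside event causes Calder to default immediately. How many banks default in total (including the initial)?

2

Round 1 — Calder defaults (initial).
  Grove: +95 → 95 ≥ 80
Round 2 — Grove defaults.
No further defaults.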